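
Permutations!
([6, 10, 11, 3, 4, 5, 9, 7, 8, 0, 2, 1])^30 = (1 2)(10 11)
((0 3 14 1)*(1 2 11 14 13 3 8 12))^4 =((0 8 12 1)(2 11 14)(3 13))^4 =(2 11 14)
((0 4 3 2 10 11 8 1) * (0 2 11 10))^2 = ((0 4 3 11 8 1 2))^2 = (0 3 8 2 4 11 1)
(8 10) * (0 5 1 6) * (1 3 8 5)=(0 1 6)(3 8 10 5)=[1, 6, 2, 8, 4, 3, 0, 7, 10, 9, 5]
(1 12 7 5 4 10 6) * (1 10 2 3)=(1 12 7 5 4 2 3)(6 10)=[0, 12, 3, 1, 2, 4, 10, 5, 8, 9, 6, 11, 7]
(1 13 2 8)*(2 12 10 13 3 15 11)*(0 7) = (0 7)(1 3 15 11 2 8)(10 13 12) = [7, 3, 8, 15, 4, 5, 6, 0, 1, 9, 13, 2, 10, 12, 14, 11]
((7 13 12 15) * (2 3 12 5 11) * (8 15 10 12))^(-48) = (15)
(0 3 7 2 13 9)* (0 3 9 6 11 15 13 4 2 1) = [9, 0, 4, 7, 2, 5, 11, 1, 8, 3, 10, 15, 12, 6, 14, 13] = (0 9 3 7 1)(2 4)(6 11 15 13)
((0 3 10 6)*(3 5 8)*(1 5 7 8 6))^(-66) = ((0 7 8 3 10 1 5 6))^(-66) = (0 5 10 8)(1 3 7 6)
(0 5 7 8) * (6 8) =(0 5 7 6 8) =[5, 1, 2, 3, 4, 7, 8, 6, 0]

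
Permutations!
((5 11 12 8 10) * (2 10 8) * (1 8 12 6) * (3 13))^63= ((1 8 12 2 10 5 11 6)(3 13))^63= (1 6 11 5 10 2 12 8)(3 13)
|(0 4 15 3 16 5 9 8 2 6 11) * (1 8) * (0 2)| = |(0 4 15 3 16 5 9 1 8)(2 6 11)| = 9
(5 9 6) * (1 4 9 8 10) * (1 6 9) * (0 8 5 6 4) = (0 8 10 4 1) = [8, 0, 2, 3, 1, 5, 6, 7, 10, 9, 4]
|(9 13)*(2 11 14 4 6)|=|(2 11 14 4 6)(9 13)|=10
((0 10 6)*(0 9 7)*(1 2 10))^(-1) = ((0 1 2 10 6 9 7))^(-1) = (0 7 9 6 10 2 1)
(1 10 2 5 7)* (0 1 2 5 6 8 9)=(0 1 10 5 7 2 6 8 9)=[1, 10, 6, 3, 4, 7, 8, 2, 9, 0, 5]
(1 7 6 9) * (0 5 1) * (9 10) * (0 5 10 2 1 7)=(0 10 9 5 7 6 2 1)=[10, 0, 1, 3, 4, 7, 2, 6, 8, 5, 9]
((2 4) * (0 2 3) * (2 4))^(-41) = (0 4 3)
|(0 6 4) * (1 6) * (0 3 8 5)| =|(0 1 6 4 3 8 5)| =7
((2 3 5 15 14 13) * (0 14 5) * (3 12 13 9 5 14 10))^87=(5 9 14 15)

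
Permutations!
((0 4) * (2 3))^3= (0 4)(2 3)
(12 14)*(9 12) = (9 12 14) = [0, 1, 2, 3, 4, 5, 6, 7, 8, 12, 10, 11, 14, 13, 9]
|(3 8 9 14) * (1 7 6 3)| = |(1 7 6 3 8 9 14)| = 7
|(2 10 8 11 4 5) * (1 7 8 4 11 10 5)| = |(11)(1 7 8 10 4)(2 5)| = 10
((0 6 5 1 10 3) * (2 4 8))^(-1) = ((0 6 5 1 10 3)(2 4 8))^(-1) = (0 3 10 1 5 6)(2 8 4)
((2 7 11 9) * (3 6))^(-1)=(2 9 11 7)(3 6)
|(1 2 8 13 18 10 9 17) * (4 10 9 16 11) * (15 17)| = |(1 2 8 13 18 9 15 17)(4 10 16 11)| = 8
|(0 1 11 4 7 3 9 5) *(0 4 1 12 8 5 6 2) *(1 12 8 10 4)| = 13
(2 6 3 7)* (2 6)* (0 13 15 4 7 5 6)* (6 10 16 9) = [13, 1, 2, 5, 7, 10, 3, 0, 8, 6, 16, 11, 12, 15, 14, 4, 9] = (0 13 15 4 7)(3 5 10 16 9 6)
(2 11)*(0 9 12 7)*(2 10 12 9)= [2, 1, 11, 3, 4, 5, 6, 0, 8, 9, 12, 10, 7]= (0 2 11 10 12 7)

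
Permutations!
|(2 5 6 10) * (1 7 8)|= 12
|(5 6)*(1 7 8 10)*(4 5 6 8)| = |(1 7 4 5 8 10)| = 6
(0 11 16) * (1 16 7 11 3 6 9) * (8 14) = (0 3 6 9 1 16)(7 11)(8 14) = [3, 16, 2, 6, 4, 5, 9, 11, 14, 1, 10, 7, 12, 13, 8, 15, 0]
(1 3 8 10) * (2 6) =(1 3 8 10)(2 6) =[0, 3, 6, 8, 4, 5, 2, 7, 10, 9, 1]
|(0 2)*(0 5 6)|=4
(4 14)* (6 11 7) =(4 14)(6 11 7) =[0, 1, 2, 3, 14, 5, 11, 6, 8, 9, 10, 7, 12, 13, 4]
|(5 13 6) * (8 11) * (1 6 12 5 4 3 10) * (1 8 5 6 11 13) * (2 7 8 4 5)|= |(1 11 2 7 8 13 12 6 5)(3 10 4)|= 9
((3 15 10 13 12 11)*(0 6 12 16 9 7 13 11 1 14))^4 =(16)(0 14 1 12 6)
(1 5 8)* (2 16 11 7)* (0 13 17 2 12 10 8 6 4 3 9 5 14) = (0 13 17 2 16 11 7 12 10 8 1 14)(3 9 5 6 4) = [13, 14, 16, 9, 3, 6, 4, 12, 1, 5, 8, 7, 10, 17, 0, 15, 11, 2]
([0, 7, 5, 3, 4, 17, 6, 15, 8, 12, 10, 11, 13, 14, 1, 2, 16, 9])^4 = [0, 5, 12, 3, 4, 13, 6, 17, 8, 1, 10, 11, 7, 15, 2, 9, 16, 14]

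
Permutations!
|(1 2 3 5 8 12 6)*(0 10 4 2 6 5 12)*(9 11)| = |(0 10 4 2 3 12 5 8)(1 6)(9 11)| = 8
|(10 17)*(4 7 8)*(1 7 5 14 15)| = |(1 7 8 4 5 14 15)(10 17)| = 14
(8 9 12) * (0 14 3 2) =[14, 1, 0, 2, 4, 5, 6, 7, 9, 12, 10, 11, 8, 13, 3] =(0 14 3 2)(8 9 12)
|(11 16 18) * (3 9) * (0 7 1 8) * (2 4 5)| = |(0 7 1 8)(2 4 5)(3 9)(11 16 18)| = 12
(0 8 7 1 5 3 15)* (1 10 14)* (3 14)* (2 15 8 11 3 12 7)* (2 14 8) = (0 11 3 2 15)(1 5 8 14)(7 10 12) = [11, 5, 15, 2, 4, 8, 6, 10, 14, 9, 12, 3, 7, 13, 1, 0]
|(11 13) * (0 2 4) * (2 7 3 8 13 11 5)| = 8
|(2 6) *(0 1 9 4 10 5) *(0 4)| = 6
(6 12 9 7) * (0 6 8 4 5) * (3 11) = (0 6 12 9 7 8 4 5)(3 11) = [6, 1, 2, 11, 5, 0, 12, 8, 4, 7, 10, 3, 9]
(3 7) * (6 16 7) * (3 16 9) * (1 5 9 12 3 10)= [0, 5, 2, 6, 4, 9, 12, 16, 8, 10, 1, 11, 3, 13, 14, 15, 7]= (1 5 9 10)(3 6 12)(7 16)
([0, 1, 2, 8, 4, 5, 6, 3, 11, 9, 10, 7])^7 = (3 7 11 8)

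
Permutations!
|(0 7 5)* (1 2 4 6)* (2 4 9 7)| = 15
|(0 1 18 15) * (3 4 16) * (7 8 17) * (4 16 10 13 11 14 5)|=12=|(0 1 18 15)(3 16)(4 10 13 11 14 5)(7 8 17)|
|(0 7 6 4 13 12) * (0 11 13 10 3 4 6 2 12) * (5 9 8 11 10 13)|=8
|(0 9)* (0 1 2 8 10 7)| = 7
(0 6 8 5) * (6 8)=[8, 1, 2, 3, 4, 0, 6, 7, 5]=(0 8 5)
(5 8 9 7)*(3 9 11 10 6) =(3 9 7 5 8 11 10 6) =[0, 1, 2, 9, 4, 8, 3, 5, 11, 7, 6, 10]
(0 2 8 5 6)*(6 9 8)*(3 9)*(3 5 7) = (0 2 6)(3 9 8 7) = [2, 1, 6, 9, 4, 5, 0, 3, 7, 8]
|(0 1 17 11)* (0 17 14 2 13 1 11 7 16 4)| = 12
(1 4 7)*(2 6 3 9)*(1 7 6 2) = (1 4 6 3 9) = [0, 4, 2, 9, 6, 5, 3, 7, 8, 1]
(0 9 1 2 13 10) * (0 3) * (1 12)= (0 9 12 1 2 13 10 3)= [9, 2, 13, 0, 4, 5, 6, 7, 8, 12, 3, 11, 1, 10]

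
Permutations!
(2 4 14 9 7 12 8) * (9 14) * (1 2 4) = (14)(1 2)(4 9 7 12 8) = [0, 2, 1, 3, 9, 5, 6, 12, 4, 7, 10, 11, 8, 13, 14]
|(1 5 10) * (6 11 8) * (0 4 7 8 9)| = 21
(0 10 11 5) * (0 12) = (0 10 11 5 12) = [10, 1, 2, 3, 4, 12, 6, 7, 8, 9, 11, 5, 0]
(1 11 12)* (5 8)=(1 11 12)(5 8)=[0, 11, 2, 3, 4, 8, 6, 7, 5, 9, 10, 12, 1]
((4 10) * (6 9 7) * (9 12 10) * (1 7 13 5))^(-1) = ((1 7 6 12 10 4 9 13 5))^(-1) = (1 5 13 9 4 10 12 6 7)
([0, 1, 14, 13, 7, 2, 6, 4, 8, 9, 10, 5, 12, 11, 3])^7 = [0, 1, 14, 13, 7, 2, 6, 4, 8, 9, 10, 5, 12, 11, 3]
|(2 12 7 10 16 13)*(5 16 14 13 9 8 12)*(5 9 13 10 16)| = 14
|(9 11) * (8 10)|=2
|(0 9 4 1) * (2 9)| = 5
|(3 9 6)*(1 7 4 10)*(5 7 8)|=|(1 8 5 7 4 10)(3 9 6)|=6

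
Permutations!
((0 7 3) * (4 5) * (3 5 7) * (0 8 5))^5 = ((0 3 8 5 4 7))^5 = (0 7 4 5 8 3)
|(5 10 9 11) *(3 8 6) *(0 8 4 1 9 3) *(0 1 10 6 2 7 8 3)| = 60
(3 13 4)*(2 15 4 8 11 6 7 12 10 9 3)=(2 15 4)(3 13 8 11 6 7 12 10 9)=[0, 1, 15, 13, 2, 5, 7, 12, 11, 3, 9, 6, 10, 8, 14, 4]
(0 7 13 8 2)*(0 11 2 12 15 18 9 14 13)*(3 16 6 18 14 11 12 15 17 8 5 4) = (0 7)(2 12 17 8 15 14 13 5 4 3 16 6 18 9 11) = [7, 1, 12, 16, 3, 4, 18, 0, 15, 11, 10, 2, 17, 5, 13, 14, 6, 8, 9]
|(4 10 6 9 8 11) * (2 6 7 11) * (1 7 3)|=|(1 7 11 4 10 3)(2 6 9 8)|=12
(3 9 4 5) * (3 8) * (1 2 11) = (1 2 11)(3 9 4 5 8) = [0, 2, 11, 9, 5, 8, 6, 7, 3, 4, 10, 1]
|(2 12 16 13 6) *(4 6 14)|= 7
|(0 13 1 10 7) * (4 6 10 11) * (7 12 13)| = |(0 7)(1 11 4 6 10 12 13)| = 14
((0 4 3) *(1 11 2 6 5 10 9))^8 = (0 3 4)(1 11 2 6 5 10 9)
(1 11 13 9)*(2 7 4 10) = (1 11 13 9)(2 7 4 10) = [0, 11, 7, 3, 10, 5, 6, 4, 8, 1, 2, 13, 12, 9]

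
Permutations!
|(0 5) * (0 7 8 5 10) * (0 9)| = |(0 10 9)(5 7 8)| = 3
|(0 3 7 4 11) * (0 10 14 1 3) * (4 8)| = 8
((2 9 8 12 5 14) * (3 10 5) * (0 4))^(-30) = ((0 4)(2 9 8 12 3 10 5 14))^(-30) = (2 8 3 5)(9 12 10 14)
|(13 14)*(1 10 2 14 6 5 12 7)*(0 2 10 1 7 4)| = |(0 2 14 13 6 5 12 4)| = 8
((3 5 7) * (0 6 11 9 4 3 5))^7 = ((0 6 11 9 4 3)(5 7))^7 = (0 6 11 9 4 3)(5 7)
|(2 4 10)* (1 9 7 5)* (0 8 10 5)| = |(0 8 10 2 4 5 1 9 7)| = 9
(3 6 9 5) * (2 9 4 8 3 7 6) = (2 9 5 7 6 4 8 3) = [0, 1, 9, 2, 8, 7, 4, 6, 3, 5]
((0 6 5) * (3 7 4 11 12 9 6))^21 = (0 4 9)(3 11 6)(5 7 12)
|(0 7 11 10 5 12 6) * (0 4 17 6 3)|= 21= |(0 7 11 10 5 12 3)(4 17 6)|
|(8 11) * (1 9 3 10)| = |(1 9 3 10)(8 11)| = 4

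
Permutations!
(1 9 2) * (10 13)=(1 9 2)(10 13)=[0, 9, 1, 3, 4, 5, 6, 7, 8, 2, 13, 11, 12, 10]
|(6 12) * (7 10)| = |(6 12)(7 10)| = 2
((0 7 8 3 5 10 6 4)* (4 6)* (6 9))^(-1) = (0 4 10 5 3 8 7)(6 9)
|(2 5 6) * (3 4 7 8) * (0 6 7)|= |(0 6 2 5 7 8 3 4)|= 8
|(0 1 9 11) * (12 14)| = 4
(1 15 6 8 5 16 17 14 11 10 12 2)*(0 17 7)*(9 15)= [17, 9, 1, 3, 4, 16, 8, 0, 5, 15, 12, 10, 2, 13, 11, 6, 7, 14]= (0 17 14 11 10 12 2 1 9 15 6 8 5 16 7)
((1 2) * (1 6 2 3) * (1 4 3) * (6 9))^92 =(2 6 9)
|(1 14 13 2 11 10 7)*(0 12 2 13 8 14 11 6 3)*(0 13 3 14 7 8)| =10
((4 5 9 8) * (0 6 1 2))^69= (0 6 1 2)(4 5 9 8)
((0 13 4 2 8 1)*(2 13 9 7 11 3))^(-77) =(0 11 8 9 3 1 7 2)(4 13)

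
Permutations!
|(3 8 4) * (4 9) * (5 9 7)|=6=|(3 8 7 5 9 4)|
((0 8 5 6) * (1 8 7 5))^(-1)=((0 7 5 6)(1 8))^(-1)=(0 6 5 7)(1 8)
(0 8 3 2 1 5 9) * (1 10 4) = (0 8 3 2 10 4 1 5 9) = [8, 5, 10, 2, 1, 9, 6, 7, 3, 0, 4]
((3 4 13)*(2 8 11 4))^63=(2 4)(3 11)(8 13)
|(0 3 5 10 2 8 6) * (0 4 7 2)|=20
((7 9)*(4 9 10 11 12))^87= ((4 9 7 10 11 12))^87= (4 10)(7 12)(9 11)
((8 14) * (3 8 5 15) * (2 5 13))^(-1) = (2 13 14 8 3 15 5)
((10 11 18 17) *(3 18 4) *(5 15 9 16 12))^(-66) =(18)(5 12 16 9 15)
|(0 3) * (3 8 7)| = |(0 8 7 3)| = 4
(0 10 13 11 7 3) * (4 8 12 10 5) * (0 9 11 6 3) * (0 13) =(0 5 4 8 12 10)(3 9 11 7 13 6) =[5, 1, 2, 9, 8, 4, 3, 13, 12, 11, 0, 7, 10, 6]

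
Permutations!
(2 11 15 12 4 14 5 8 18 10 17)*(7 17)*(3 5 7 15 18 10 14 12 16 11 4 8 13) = (2 4 12 8 10 15 16 11 18 14 7 17)(3 5 13) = [0, 1, 4, 5, 12, 13, 6, 17, 10, 9, 15, 18, 8, 3, 7, 16, 11, 2, 14]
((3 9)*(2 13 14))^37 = ((2 13 14)(3 9))^37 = (2 13 14)(3 9)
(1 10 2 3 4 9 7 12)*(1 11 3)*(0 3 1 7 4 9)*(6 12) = [3, 10, 7, 9, 0, 5, 12, 6, 8, 4, 2, 1, 11] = (0 3 9 4)(1 10 2 7 6 12 11)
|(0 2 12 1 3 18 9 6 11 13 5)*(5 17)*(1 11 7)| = |(0 2 12 11 13 17 5)(1 3 18 9 6 7)| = 42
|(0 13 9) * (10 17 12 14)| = 12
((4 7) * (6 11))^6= (11)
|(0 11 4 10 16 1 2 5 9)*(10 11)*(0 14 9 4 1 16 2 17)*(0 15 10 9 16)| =|(0 9 14 16)(1 17 15 10 2 5 4 11)| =8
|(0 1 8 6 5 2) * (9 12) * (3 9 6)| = 9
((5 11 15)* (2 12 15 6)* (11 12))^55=(2 11 6)(5 12 15)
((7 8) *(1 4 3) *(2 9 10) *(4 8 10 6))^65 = (1 7 2 6 3 8 10 9 4)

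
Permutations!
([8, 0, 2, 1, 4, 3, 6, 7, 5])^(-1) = [1, 3, 2, 5, 4, 8, 6, 7, 0]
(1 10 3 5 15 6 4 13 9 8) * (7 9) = (1 10 3 5 15 6 4 13 7 9 8) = [0, 10, 2, 5, 13, 15, 4, 9, 1, 8, 3, 11, 12, 7, 14, 6]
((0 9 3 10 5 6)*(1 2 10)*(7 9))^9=((0 7 9 3 1 2 10 5 6))^9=(10)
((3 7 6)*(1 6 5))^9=(1 5 7 3 6)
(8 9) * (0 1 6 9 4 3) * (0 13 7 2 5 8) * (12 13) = [1, 6, 5, 12, 3, 8, 9, 2, 4, 0, 10, 11, 13, 7] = (0 1 6 9)(2 5 8 4 3 12 13 7)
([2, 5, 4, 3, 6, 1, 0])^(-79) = [2, 5, 4, 3, 6, 1, 0]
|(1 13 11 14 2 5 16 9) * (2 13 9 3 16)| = |(1 9)(2 5)(3 16)(11 14 13)| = 6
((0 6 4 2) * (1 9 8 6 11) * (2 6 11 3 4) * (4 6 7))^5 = ((0 3 6 2)(1 9 8 11)(4 7))^5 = (0 3 6 2)(1 9 8 11)(4 7)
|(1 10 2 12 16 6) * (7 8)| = |(1 10 2 12 16 6)(7 8)| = 6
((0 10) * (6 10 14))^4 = ((0 14 6 10))^4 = (14)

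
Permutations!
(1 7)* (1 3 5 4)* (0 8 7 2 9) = (0 8 7 3 5 4 1 2 9) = [8, 2, 9, 5, 1, 4, 6, 3, 7, 0]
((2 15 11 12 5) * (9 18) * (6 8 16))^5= (6 16 8)(9 18)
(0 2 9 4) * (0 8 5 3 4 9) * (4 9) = (0 2)(3 9 4 8 5) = [2, 1, 0, 9, 8, 3, 6, 7, 5, 4]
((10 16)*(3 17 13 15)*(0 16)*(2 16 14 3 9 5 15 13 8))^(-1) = (0 10 16 2 8 17 3 14)(5 9 15)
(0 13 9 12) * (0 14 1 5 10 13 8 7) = (0 8 7)(1 5 10 13 9 12 14) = [8, 5, 2, 3, 4, 10, 6, 0, 7, 12, 13, 11, 14, 9, 1]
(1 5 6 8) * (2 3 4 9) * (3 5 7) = (1 7 3 4 9 2 5 6 8) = [0, 7, 5, 4, 9, 6, 8, 3, 1, 2]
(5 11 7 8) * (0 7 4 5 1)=(0 7 8 1)(4 5 11)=[7, 0, 2, 3, 5, 11, 6, 8, 1, 9, 10, 4]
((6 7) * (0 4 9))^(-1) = ((0 4 9)(6 7))^(-1) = (0 9 4)(6 7)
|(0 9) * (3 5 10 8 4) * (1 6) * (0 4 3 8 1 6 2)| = 9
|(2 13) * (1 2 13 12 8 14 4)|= 6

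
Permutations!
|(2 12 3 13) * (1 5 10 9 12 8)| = |(1 5 10 9 12 3 13 2 8)| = 9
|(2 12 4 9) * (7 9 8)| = |(2 12 4 8 7 9)| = 6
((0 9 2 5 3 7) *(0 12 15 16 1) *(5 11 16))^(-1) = ((0 9 2 11 16 1)(3 7 12 15 5))^(-1) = (0 1 16 11 2 9)(3 5 15 12 7)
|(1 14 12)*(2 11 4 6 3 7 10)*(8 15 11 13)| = 30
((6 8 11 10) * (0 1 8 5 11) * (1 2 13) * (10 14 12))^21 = ((0 2 13 1 8)(5 11 14 12 10 6))^21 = (0 2 13 1 8)(5 12)(6 14)(10 11)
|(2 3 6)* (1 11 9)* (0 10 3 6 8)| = 12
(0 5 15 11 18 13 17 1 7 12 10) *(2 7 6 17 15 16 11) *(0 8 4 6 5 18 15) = (0 18 13)(1 5 16 11 15 2 7 12 10 8 4 6 17) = [18, 5, 7, 3, 6, 16, 17, 12, 4, 9, 8, 15, 10, 0, 14, 2, 11, 1, 13]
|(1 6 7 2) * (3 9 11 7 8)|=|(1 6 8 3 9 11 7 2)|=8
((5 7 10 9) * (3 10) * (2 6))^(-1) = (2 6)(3 7 5 9 10)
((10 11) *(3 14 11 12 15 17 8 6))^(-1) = ((3 14 11 10 12 15 17 8 6))^(-1) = (3 6 8 17 15 12 10 11 14)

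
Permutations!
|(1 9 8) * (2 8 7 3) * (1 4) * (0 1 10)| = 9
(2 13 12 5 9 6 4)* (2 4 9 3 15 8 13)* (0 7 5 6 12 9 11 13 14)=(0 7 5 3 15 8 14)(6 11 13 9 12)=[7, 1, 2, 15, 4, 3, 11, 5, 14, 12, 10, 13, 6, 9, 0, 8]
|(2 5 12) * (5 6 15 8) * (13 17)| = |(2 6 15 8 5 12)(13 17)| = 6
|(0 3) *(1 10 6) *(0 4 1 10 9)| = 10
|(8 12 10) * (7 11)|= |(7 11)(8 12 10)|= 6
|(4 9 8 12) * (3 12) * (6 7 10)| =|(3 12 4 9 8)(6 7 10)| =15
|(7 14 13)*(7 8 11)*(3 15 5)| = |(3 15 5)(7 14 13 8 11)| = 15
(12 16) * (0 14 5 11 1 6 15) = (0 14 5 11 1 6 15)(12 16) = [14, 6, 2, 3, 4, 11, 15, 7, 8, 9, 10, 1, 16, 13, 5, 0, 12]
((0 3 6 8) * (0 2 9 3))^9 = (2 8 6 3 9)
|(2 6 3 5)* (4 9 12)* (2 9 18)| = |(2 6 3 5 9 12 4 18)| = 8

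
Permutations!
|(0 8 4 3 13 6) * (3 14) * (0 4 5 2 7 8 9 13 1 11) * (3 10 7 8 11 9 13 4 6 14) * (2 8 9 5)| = 42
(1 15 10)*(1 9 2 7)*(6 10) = [0, 15, 7, 3, 4, 5, 10, 1, 8, 2, 9, 11, 12, 13, 14, 6] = (1 15 6 10 9 2 7)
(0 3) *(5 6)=(0 3)(5 6)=[3, 1, 2, 0, 4, 6, 5]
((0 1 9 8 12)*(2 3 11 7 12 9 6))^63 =((0 1 6 2 3 11 7 12)(8 9))^63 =(0 12 7 11 3 2 6 1)(8 9)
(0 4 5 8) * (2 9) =[4, 1, 9, 3, 5, 8, 6, 7, 0, 2] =(0 4 5 8)(2 9)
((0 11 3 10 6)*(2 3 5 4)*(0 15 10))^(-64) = (0 5 2)(3 11 4)(6 10 15)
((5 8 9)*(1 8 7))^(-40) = (9)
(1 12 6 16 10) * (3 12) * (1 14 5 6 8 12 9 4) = (1 3 9 4)(5 6 16 10 14)(8 12) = [0, 3, 2, 9, 1, 6, 16, 7, 12, 4, 14, 11, 8, 13, 5, 15, 10]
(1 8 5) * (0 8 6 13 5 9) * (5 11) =(0 8 9)(1 6 13 11 5) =[8, 6, 2, 3, 4, 1, 13, 7, 9, 0, 10, 5, 12, 11]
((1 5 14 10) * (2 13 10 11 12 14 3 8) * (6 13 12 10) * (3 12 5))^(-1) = (1 10 11 14 12 5 2 8 3)(6 13) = ((1 3 8 2 5 12 14 11 10)(6 13))^(-1)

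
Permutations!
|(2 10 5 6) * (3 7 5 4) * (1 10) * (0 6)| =9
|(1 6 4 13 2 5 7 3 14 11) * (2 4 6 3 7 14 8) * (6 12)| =|(1 3 8 2 5 14 11)(4 13)(6 12)| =14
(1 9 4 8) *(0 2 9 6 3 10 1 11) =(0 2 9 4 8 11)(1 6 3 10) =[2, 6, 9, 10, 8, 5, 3, 7, 11, 4, 1, 0]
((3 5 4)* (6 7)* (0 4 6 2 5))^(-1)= ((0 4 3)(2 5 6 7))^(-1)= (0 3 4)(2 7 6 5)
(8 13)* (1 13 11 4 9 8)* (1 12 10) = (1 13 12 10)(4 9 8 11) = [0, 13, 2, 3, 9, 5, 6, 7, 11, 8, 1, 4, 10, 12]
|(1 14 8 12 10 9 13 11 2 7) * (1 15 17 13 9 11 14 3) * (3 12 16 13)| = 36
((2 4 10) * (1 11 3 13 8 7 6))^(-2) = ((1 11 3 13 8 7 6)(2 4 10))^(-2) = (1 7 13 11 6 8 3)(2 4 10)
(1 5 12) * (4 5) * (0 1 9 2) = (0 1 4 5 12 9 2) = [1, 4, 0, 3, 5, 12, 6, 7, 8, 2, 10, 11, 9]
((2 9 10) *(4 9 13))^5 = ((2 13 4 9 10))^5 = (13)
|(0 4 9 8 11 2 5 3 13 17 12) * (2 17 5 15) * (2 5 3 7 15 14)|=42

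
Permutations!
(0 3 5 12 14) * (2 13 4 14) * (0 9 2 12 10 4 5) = (0 3)(2 13 5 10 4 14 9) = [3, 1, 13, 0, 14, 10, 6, 7, 8, 2, 4, 11, 12, 5, 9]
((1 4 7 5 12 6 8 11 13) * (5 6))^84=((1 4 7 6 8 11 13)(5 12))^84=(13)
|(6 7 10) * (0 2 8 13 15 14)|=|(0 2 8 13 15 14)(6 7 10)|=6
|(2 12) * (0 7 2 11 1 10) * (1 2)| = 12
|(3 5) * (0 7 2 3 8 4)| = |(0 7 2 3 5 8 4)| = 7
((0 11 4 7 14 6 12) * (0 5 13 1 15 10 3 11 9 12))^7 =((0 9 12 5 13 1 15 10 3 11 4 7 14 6))^7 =(0 10)(1 14)(3 9)(4 5)(6 15)(7 13)(11 12)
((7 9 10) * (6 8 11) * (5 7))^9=(11)(5 7 9 10)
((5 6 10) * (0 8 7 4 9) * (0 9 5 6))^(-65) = (6 10)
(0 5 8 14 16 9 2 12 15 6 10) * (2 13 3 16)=[5, 1, 12, 16, 4, 8, 10, 7, 14, 13, 0, 11, 15, 3, 2, 6, 9]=(0 5 8 14 2 12 15 6 10)(3 16 9 13)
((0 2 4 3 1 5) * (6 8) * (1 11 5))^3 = ((0 2 4 3 11 5)(6 8))^3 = (0 3)(2 11)(4 5)(6 8)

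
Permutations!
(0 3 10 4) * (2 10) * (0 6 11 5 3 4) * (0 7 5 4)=(2 10 7 5 3)(4 6 11)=[0, 1, 10, 2, 6, 3, 11, 5, 8, 9, 7, 4]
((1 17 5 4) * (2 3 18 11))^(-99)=((1 17 5 4)(2 3 18 11))^(-99)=(1 17 5 4)(2 3 18 11)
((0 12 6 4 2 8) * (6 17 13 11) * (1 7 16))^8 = (0 8 2 4 6 11 13 17 12)(1 16 7)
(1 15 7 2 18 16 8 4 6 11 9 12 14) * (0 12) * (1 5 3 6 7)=(0 12 14 5 3 6 11 9)(1 15)(2 18 16 8 4 7)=[12, 15, 18, 6, 7, 3, 11, 2, 4, 0, 10, 9, 14, 13, 5, 1, 8, 17, 16]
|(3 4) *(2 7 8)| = 6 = |(2 7 8)(3 4)|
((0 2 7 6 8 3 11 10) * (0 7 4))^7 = (0 2 4)(3 11 10 7 6 8)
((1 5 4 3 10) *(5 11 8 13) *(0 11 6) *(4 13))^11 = (0 4 1 11 3 6 8 10)(5 13)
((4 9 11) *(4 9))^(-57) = (9 11)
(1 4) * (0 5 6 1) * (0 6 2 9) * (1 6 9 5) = (0 1 4 9)(2 5) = [1, 4, 5, 3, 9, 2, 6, 7, 8, 0]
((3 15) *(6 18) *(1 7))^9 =(1 7)(3 15)(6 18)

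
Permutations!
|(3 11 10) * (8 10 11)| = 3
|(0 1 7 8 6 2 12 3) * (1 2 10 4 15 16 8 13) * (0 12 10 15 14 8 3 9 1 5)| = 16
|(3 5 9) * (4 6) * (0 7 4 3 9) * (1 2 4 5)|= 15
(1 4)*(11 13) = (1 4)(11 13) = [0, 4, 2, 3, 1, 5, 6, 7, 8, 9, 10, 13, 12, 11]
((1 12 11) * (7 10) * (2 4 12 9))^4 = (1 12 2)(4 9 11)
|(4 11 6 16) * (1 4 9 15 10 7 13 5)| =11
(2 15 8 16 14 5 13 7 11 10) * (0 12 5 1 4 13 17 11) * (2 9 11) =(0 12 5 17 2 15 8 16 14 1 4 13 7)(9 11 10) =[12, 4, 15, 3, 13, 17, 6, 0, 16, 11, 9, 10, 5, 7, 1, 8, 14, 2]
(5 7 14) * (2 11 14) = [0, 1, 11, 3, 4, 7, 6, 2, 8, 9, 10, 14, 12, 13, 5] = (2 11 14 5 7)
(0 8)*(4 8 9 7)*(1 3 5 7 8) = (0 9 8)(1 3 5 7 4) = [9, 3, 2, 5, 1, 7, 6, 4, 0, 8]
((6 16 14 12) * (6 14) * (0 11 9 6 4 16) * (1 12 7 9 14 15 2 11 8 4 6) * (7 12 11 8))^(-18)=(0 2 1 16 12 7 8 11 6 15 9 4 14)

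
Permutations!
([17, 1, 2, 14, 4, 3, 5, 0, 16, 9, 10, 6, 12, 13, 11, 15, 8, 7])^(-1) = [7, 1, 2, 5, 4, 6, 11, 17, 16, 9, 10, 14, 12, 13, 3, 15, 8, 0]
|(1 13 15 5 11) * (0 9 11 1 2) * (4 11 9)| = |(0 4 11 2)(1 13 15 5)| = 4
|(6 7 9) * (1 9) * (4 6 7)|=6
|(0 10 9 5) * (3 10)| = 5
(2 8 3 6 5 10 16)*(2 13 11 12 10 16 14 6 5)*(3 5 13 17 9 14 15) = (2 8 5 16 17 9 14 6)(3 13 11 12 10 15) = [0, 1, 8, 13, 4, 16, 2, 7, 5, 14, 15, 12, 10, 11, 6, 3, 17, 9]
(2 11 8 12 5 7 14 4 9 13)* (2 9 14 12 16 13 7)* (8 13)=(2 11 13 9 7 12 5)(4 14)(8 16)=[0, 1, 11, 3, 14, 2, 6, 12, 16, 7, 10, 13, 5, 9, 4, 15, 8]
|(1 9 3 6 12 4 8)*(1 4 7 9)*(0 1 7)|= 14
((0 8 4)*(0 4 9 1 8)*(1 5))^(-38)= ((1 8 9 5))^(-38)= (1 9)(5 8)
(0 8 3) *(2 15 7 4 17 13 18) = (0 8 3)(2 15 7 4 17 13 18) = [8, 1, 15, 0, 17, 5, 6, 4, 3, 9, 10, 11, 12, 18, 14, 7, 16, 13, 2]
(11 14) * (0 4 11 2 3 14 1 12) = (0 4 11 1 12)(2 3 14) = [4, 12, 3, 14, 11, 5, 6, 7, 8, 9, 10, 1, 0, 13, 2]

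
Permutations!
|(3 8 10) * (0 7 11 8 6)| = 7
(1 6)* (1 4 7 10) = (1 6 4 7 10) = [0, 6, 2, 3, 7, 5, 4, 10, 8, 9, 1]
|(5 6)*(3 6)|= 3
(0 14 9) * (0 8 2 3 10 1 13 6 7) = (0 14 9 8 2 3 10 1 13 6 7) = [14, 13, 3, 10, 4, 5, 7, 0, 2, 8, 1, 11, 12, 6, 9]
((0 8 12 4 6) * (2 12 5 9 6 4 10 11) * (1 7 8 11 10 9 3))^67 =(0 11 2 12 9 6)(1 8 3 7 5)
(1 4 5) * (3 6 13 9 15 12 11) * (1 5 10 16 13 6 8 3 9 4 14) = [0, 14, 2, 8, 10, 5, 6, 7, 3, 15, 16, 9, 11, 4, 1, 12, 13] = (1 14)(3 8)(4 10 16 13)(9 15 12 11)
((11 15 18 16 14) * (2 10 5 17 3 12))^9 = (2 17)(3 10)(5 12)(11 14 16 18 15)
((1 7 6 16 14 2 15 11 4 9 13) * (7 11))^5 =(2 14 16 6 7 15)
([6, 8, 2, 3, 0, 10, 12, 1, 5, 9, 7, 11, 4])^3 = (0 4 12 6)(1 10 8 7 5)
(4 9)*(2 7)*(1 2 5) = (1 2 7 5)(4 9) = [0, 2, 7, 3, 9, 1, 6, 5, 8, 4]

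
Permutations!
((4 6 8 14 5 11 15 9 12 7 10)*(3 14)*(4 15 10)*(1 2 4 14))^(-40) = ((1 2 4 6 8 3)(5 11 10 15 9 12 7 14))^(-40) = (15)(1 4 8)(2 6 3)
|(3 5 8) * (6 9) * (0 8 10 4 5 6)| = 15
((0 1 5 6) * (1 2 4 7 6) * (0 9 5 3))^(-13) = (0 9 2 5 4 1 7 3 6)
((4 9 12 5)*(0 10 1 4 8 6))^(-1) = ((0 10 1 4 9 12 5 8 6))^(-1) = (0 6 8 5 12 9 4 1 10)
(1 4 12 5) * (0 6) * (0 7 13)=(0 6 7 13)(1 4 12 5)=[6, 4, 2, 3, 12, 1, 7, 13, 8, 9, 10, 11, 5, 0]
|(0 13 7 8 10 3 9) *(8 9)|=|(0 13 7 9)(3 8 10)|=12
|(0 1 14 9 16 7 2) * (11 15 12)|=21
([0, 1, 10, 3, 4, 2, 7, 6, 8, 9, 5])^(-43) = (2 5 10)(6 7)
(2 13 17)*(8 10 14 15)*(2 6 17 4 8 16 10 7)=[0, 1, 13, 3, 8, 5, 17, 2, 7, 9, 14, 11, 12, 4, 15, 16, 10, 6]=(2 13 4 8 7)(6 17)(10 14 15 16)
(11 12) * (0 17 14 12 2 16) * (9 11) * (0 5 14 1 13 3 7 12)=(0 17 1 13 3 7 12 9 11 2 16 5 14)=[17, 13, 16, 7, 4, 14, 6, 12, 8, 11, 10, 2, 9, 3, 0, 15, 5, 1]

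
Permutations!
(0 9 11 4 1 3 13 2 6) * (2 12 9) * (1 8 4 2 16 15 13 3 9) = (0 16 15 13 12 1 9 11 2 6)(4 8) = [16, 9, 6, 3, 8, 5, 0, 7, 4, 11, 10, 2, 1, 12, 14, 13, 15]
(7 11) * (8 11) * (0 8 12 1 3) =[8, 3, 2, 0, 4, 5, 6, 12, 11, 9, 10, 7, 1] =(0 8 11 7 12 1 3)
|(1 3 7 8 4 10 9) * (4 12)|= |(1 3 7 8 12 4 10 9)|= 8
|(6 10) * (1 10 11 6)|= 2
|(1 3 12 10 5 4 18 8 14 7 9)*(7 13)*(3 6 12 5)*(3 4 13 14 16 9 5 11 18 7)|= 14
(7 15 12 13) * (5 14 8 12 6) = [0, 1, 2, 3, 4, 14, 5, 15, 12, 9, 10, 11, 13, 7, 8, 6] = (5 14 8 12 13 7 15 6)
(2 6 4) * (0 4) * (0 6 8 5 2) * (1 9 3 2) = (0 4)(1 9 3 2 8 5) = [4, 9, 8, 2, 0, 1, 6, 7, 5, 3]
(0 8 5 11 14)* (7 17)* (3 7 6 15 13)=[8, 1, 2, 7, 4, 11, 15, 17, 5, 9, 10, 14, 12, 3, 0, 13, 16, 6]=(0 8 5 11 14)(3 7 17 6 15 13)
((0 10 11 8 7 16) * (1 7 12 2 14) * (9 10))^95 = (0 14 11 16 2 10 7 12 9 1 8)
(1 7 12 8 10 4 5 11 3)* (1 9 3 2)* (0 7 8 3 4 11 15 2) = [7, 8, 1, 9, 5, 15, 6, 12, 10, 4, 11, 0, 3, 13, 14, 2] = (0 7 12 3 9 4 5 15 2 1 8 10 11)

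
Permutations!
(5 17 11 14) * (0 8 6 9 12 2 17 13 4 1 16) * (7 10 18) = (0 8 6 9 12 2 17 11 14 5 13 4 1 16)(7 10 18) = [8, 16, 17, 3, 1, 13, 9, 10, 6, 12, 18, 14, 2, 4, 5, 15, 0, 11, 7]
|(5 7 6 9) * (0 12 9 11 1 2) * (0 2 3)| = |(0 12 9 5 7 6 11 1 3)| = 9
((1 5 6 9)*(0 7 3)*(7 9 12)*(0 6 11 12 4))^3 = ((0 9 1 5 11 12 7 3 6 4))^3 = (0 5 7 4 1 12 6 9 11 3)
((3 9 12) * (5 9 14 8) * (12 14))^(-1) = ((3 12)(5 9 14 8))^(-1) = (3 12)(5 8 14 9)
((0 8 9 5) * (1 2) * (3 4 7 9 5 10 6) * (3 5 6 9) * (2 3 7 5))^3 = ((0 8 6 2 1 3 4 5)(9 10))^3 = (0 2 4 8 1 5 6 3)(9 10)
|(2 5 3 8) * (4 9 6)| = 12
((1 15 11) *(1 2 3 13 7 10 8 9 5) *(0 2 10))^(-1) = ((0 2 3 13 7)(1 15 11 10 8 9 5))^(-1) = (0 7 13 3 2)(1 5 9 8 10 11 15)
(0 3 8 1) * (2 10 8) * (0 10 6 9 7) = (0 3 2 6 9 7)(1 10 8) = [3, 10, 6, 2, 4, 5, 9, 0, 1, 7, 8]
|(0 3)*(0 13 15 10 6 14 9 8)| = 9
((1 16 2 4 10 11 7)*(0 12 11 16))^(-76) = (16)(0 1 7 11 12)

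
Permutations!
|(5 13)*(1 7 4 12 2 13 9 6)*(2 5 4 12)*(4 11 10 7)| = 11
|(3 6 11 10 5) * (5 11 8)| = |(3 6 8 5)(10 11)| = 4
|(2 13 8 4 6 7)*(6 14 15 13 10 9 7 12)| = 20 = |(2 10 9 7)(4 14 15 13 8)(6 12)|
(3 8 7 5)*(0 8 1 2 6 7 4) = (0 8 4)(1 2 6 7 5 3) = [8, 2, 6, 1, 0, 3, 7, 5, 4]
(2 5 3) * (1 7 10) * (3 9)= (1 7 10)(2 5 9 3)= [0, 7, 5, 2, 4, 9, 6, 10, 8, 3, 1]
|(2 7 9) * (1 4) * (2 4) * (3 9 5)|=|(1 2 7 5 3 9 4)|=7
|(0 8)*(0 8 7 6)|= |(8)(0 7 6)|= 3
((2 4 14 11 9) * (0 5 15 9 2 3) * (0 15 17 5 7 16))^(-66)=((0 7 16)(2 4 14 11)(3 15 9)(5 17))^(-66)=(17)(2 14)(4 11)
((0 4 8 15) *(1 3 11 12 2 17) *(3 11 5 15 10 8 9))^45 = (17)(0 3)(4 5)(8 10)(9 15)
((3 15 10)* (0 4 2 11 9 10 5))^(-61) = (0 2 9 3 5 4 11 10 15)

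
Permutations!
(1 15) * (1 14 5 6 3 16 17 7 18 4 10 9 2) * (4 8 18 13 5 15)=[0, 4, 1, 16, 10, 6, 3, 13, 18, 2, 9, 11, 12, 5, 15, 14, 17, 7, 8]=(1 4 10 9 2)(3 16 17 7 13 5 6)(8 18)(14 15)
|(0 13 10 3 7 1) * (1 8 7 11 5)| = 14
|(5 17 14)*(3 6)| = |(3 6)(5 17 14)| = 6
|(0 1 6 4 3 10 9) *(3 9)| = |(0 1 6 4 9)(3 10)| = 10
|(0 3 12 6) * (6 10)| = 5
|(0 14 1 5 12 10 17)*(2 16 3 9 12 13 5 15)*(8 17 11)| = 26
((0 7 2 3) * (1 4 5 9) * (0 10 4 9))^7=((0 7 2 3 10 4 5)(1 9))^7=(10)(1 9)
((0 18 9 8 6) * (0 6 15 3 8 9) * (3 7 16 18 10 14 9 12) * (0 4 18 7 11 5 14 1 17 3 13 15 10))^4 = (18)(1 10 8 3 17)(5 13 14 15 9 11 12)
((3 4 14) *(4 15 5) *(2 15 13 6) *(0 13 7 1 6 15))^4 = (0 4 1 13 14 6 15 3 2 5 7)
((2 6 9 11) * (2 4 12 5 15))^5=(2 12 9 15 4 6 5 11)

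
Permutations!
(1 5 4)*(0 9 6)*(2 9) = [2, 5, 9, 3, 1, 4, 0, 7, 8, 6] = (0 2 9 6)(1 5 4)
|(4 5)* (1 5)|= 3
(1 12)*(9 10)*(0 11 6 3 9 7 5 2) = (0 11 6 3 9 10 7 5 2)(1 12) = [11, 12, 0, 9, 4, 2, 3, 5, 8, 10, 7, 6, 1]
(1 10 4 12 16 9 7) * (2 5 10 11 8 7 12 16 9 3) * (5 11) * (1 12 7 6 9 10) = (1 5)(2 11 8 6 9 7 12 10 4 16 3) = [0, 5, 11, 2, 16, 1, 9, 12, 6, 7, 4, 8, 10, 13, 14, 15, 3]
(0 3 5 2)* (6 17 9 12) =(0 3 5 2)(6 17 9 12) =[3, 1, 0, 5, 4, 2, 17, 7, 8, 12, 10, 11, 6, 13, 14, 15, 16, 9]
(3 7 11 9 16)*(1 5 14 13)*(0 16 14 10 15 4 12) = (0 16 3 7 11 9 14 13 1 5 10 15 4 12) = [16, 5, 2, 7, 12, 10, 6, 11, 8, 14, 15, 9, 0, 1, 13, 4, 3]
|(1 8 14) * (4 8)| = 4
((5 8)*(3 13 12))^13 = ((3 13 12)(5 8))^13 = (3 13 12)(5 8)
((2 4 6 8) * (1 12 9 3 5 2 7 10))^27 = (1 2 10 5 7 3 8 9 6 12 4) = ((1 12 9 3 5 2 4 6 8 7 10))^27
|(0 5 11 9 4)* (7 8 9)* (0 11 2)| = 15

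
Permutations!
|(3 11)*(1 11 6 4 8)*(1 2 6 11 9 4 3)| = 8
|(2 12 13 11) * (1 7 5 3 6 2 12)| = 6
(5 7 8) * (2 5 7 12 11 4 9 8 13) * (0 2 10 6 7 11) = (0 2 5 12)(4 9 8 11)(6 7 13 10) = [2, 1, 5, 3, 9, 12, 7, 13, 11, 8, 6, 4, 0, 10]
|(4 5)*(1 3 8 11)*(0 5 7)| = |(0 5 4 7)(1 3 8 11)| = 4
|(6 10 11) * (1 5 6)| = |(1 5 6 10 11)| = 5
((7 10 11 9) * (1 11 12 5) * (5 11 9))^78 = (1 9 7 10 12 11 5)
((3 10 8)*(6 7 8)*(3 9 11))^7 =((3 10 6 7 8 9 11))^7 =(11)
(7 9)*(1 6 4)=(1 6 4)(7 9)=[0, 6, 2, 3, 1, 5, 4, 9, 8, 7]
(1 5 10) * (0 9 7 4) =(0 9 7 4)(1 5 10) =[9, 5, 2, 3, 0, 10, 6, 4, 8, 7, 1]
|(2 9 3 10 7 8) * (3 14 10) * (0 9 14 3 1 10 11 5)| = |(0 9 3 1 10 7 8 2 14 11 5)| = 11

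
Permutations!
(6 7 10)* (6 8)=[0, 1, 2, 3, 4, 5, 7, 10, 6, 9, 8]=(6 7 10 8)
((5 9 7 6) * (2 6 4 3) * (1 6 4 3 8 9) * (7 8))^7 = (1 6 5)(2 3 7 4)(8 9)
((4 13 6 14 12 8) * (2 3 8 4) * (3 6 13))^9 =((2 6 14 12 4 3 8))^9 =(2 14 4 8 6 12 3)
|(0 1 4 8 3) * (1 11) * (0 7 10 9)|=|(0 11 1 4 8 3 7 10 9)|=9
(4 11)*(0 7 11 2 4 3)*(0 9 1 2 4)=[7, 2, 0, 9, 4, 5, 6, 11, 8, 1, 10, 3]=(0 7 11 3 9 1 2)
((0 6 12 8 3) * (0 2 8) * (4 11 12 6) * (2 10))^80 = (12)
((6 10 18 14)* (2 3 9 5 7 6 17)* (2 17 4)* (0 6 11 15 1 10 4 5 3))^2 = ((0 6 4 2)(1 10 18 14 5 7 11 15)(3 9))^2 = (0 4)(1 18 5 11)(2 6)(7 15 10 14)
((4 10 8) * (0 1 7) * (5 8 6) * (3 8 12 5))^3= ((0 1 7)(3 8 4 10 6)(5 12))^3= (3 10 8 6 4)(5 12)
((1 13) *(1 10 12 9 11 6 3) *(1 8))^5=((1 13 10 12 9 11 6 3 8))^5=(1 11 13 6 10 3 12 8 9)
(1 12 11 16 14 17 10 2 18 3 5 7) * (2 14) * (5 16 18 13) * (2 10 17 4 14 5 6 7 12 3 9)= (1 3 16 10 5 12 11 18 9 2 13 6 7)(4 14)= [0, 3, 13, 16, 14, 12, 7, 1, 8, 2, 5, 18, 11, 6, 4, 15, 10, 17, 9]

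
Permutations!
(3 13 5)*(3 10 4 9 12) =(3 13 5 10 4 9 12) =[0, 1, 2, 13, 9, 10, 6, 7, 8, 12, 4, 11, 3, 5]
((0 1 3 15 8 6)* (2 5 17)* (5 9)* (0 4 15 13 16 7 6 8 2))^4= ((0 1 3 13 16 7 6 4 15 2 9 5 17))^4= (0 16 15 17 13 4 5 3 6 9 1 7 2)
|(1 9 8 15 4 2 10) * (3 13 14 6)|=28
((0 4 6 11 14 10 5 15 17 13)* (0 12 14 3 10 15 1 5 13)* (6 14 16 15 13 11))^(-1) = (0 17 15 16 12 13 14 4)(1 5)(3 11 10)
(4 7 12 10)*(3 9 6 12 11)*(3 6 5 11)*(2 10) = (2 10 4 7 3 9 5 11 6 12) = [0, 1, 10, 9, 7, 11, 12, 3, 8, 5, 4, 6, 2]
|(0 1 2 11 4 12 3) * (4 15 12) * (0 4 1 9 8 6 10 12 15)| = |(15)(0 9 8 6 10 12 3 4 1 2 11)| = 11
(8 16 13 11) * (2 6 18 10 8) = [0, 1, 6, 3, 4, 5, 18, 7, 16, 9, 8, 2, 12, 11, 14, 15, 13, 17, 10] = (2 6 18 10 8 16 13 11)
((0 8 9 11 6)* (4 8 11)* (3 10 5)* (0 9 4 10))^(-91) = (11)(4 8)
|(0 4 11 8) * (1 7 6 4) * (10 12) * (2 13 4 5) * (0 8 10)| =11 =|(0 1 7 6 5 2 13 4 11 10 12)|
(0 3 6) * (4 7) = [3, 1, 2, 6, 7, 5, 0, 4] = (0 3 6)(4 7)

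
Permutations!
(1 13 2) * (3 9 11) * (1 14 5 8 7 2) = (1 13)(2 14 5 8 7)(3 9 11) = [0, 13, 14, 9, 4, 8, 6, 2, 7, 11, 10, 3, 12, 1, 5]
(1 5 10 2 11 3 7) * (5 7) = [0, 7, 11, 5, 4, 10, 6, 1, 8, 9, 2, 3] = (1 7)(2 11 3 5 10)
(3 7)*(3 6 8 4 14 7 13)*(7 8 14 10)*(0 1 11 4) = (0 1 11 4 10 7 6 14 8)(3 13) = [1, 11, 2, 13, 10, 5, 14, 6, 0, 9, 7, 4, 12, 3, 8]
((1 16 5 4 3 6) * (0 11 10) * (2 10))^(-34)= ((0 11 2 10)(1 16 5 4 3 6))^(-34)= (0 2)(1 5 3)(4 6 16)(10 11)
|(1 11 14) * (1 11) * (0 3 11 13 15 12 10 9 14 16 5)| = 30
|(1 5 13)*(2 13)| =4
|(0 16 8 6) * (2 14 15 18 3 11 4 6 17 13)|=13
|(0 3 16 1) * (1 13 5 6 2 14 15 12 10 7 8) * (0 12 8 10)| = |(0 3 16 13 5 6 2 14 15 8 1 12)(7 10)| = 12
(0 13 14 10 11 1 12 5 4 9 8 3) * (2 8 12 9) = [13, 9, 8, 0, 2, 4, 6, 7, 3, 12, 11, 1, 5, 14, 10] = (0 13 14 10 11 1 9 12 5 4 2 8 3)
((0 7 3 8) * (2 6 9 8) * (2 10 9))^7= ((0 7 3 10 9 8)(2 6))^7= (0 7 3 10 9 8)(2 6)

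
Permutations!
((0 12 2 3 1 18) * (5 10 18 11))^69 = ((0 12 2 3 1 11 5 10 18))^69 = (0 5 3)(1 12 10)(2 18 11)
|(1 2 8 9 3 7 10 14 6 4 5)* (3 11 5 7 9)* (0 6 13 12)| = 56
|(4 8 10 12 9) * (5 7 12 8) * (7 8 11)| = |(4 5 8 10 11 7 12 9)| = 8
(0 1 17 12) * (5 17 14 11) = [1, 14, 2, 3, 4, 17, 6, 7, 8, 9, 10, 5, 0, 13, 11, 15, 16, 12] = (0 1 14 11 5 17 12)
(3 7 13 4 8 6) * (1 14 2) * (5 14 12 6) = (1 12 6 3 7 13 4 8 5 14 2) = [0, 12, 1, 7, 8, 14, 3, 13, 5, 9, 10, 11, 6, 4, 2]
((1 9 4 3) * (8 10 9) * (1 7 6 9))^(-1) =(1 10 8)(3 4 9 6 7)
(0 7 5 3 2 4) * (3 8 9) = (0 7 5 8 9 3 2 4) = [7, 1, 4, 2, 0, 8, 6, 5, 9, 3]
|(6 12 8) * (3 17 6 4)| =|(3 17 6 12 8 4)| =6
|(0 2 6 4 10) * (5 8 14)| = |(0 2 6 4 10)(5 8 14)| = 15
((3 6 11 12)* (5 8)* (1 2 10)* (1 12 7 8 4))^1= ((1 2 10 12 3 6 11 7 8 5 4))^1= (1 2 10 12 3 6 11 7 8 5 4)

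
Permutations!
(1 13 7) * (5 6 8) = (1 13 7)(5 6 8) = [0, 13, 2, 3, 4, 6, 8, 1, 5, 9, 10, 11, 12, 7]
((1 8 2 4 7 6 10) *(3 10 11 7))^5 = (1 10 3 4 2 8)(6 7 11)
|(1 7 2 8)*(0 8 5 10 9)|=|(0 8 1 7 2 5 10 9)|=8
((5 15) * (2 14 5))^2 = ((2 14 5 15))^2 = (2 5)(14 15)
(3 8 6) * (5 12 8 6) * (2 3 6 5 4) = (2 3 5 12 8 4) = [0, 1, 3, 5, 2, 12, 6, 7, 4, 9, 10, 11, 8]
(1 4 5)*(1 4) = [0, 1, 2, 3, 5, 4] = (4 5)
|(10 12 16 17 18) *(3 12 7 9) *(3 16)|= 6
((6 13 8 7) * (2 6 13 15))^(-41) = ((2 6 15)(7 13 8))^(-41) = (2 6 15)(7 13 8)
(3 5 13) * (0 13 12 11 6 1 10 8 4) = (0 13 3 5 12 11 6 1 10 8 4) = [13, 10, 2, 5, 0, 12, 1, 7, 4, 9, 8, 6, 11, 3]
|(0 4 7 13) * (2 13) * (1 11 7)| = |(0 4 1 11 7 2 13)| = 7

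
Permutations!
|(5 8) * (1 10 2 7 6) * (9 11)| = |(1 10 2 7 6)(5 8)(9 11)| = 10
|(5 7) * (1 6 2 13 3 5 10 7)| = 6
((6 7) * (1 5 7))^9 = ((1 5 7 6))^9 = (1 5 7 6)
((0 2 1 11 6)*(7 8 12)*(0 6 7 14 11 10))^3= ((0 2 1 10)(7 8 12 14 11))^3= (0 10 1 2)(7 14 8 11 12)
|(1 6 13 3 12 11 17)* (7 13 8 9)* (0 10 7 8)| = |(0 10 7 13 3 12 11 17 1 6)(8 9)| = 10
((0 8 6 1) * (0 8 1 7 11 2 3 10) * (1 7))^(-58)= (0 11 3)(1 6 8)(2 10 7)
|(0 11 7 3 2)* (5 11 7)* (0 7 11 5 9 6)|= 12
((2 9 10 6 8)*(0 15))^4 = (15)(2 8 6 10 9)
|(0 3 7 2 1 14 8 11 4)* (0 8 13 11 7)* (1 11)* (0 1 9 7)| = 11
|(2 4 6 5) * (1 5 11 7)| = |(1 5 2 4 6 11 7)| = 7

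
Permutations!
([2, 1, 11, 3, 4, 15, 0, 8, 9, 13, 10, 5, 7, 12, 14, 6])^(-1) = (0 6 15 5 11 2)(7 12 13 9 8)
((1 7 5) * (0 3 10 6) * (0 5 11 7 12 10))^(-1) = (0 3)(1 5 6 10 12)(7 11)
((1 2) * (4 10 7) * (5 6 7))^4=(4 7 6 5 10)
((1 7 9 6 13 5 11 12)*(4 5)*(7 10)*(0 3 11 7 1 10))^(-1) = (0 1 10 12 11 3)(4 13 6 9 7 5)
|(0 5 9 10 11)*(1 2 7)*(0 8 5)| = |(1 2 7)(5 9 10 11 8)| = 15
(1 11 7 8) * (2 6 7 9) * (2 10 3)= (1 11 9 10 3 2 6 7 8)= [0, 11, 6, 2, 4, 5, 7, 8, 1, 10, 3, 9]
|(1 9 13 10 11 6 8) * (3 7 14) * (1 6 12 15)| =42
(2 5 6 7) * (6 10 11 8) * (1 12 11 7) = (1 12 11 8 6)(2 5 10 7) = [0, 12, 5, 3, 4, 10, 1, 2, 6, 9, 7, 8, 11]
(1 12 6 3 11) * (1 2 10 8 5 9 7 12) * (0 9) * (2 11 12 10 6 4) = (0 9 7 10 8 5)(2 6 3 12 4) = [9, 1, 6, 12, 2, 0, 3, 10, 5, 7, 8, 11, 4]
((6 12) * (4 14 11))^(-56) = (4 14 11)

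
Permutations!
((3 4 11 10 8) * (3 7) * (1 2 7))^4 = ((1 2 7 3 4 11 10 8))^4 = (1 4)(2 11)(3 8)(7 10)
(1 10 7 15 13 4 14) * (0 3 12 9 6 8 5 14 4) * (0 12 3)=(1 10 7 15 13 12 9 6 8 5 14)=[0, 10, 2, 3, 4, 14, 8, 15, 5, 6, 7, 11, 9, 12, 1, 13]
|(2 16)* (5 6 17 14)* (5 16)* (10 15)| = |(2 5 6 17 14 16)(10 15)| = 6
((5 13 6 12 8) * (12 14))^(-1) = (5 8 12 14 6 13)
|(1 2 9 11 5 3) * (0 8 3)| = |(0 8 3 1 2 9 11 5)| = 8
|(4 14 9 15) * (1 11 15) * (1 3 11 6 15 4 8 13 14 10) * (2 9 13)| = 10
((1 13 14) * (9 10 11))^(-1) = ((1 13 14)(9 10 11))^(-1) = (1 14 13)(9 11 10)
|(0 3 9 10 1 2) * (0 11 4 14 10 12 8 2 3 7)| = |(0 7)(1 3 9 12 8 2 11 4 14 10)| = 10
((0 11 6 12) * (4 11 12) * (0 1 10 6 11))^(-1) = ((0 12 1 10 6 4))^(-1) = (0 4 6 10 1 12)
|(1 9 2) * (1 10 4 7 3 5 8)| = 9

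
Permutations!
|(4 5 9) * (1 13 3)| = |(1 13 3)(4 5 9)| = 3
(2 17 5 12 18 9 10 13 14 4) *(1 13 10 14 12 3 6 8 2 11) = (1 13 12 18 9 14 4 11)(2 17 5 3 6 8) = [0, 13, 17, 6, 11, 3, 8, 7, 2, 14, 10, 1, 18, 12, 4, 15, 16, 5, 9]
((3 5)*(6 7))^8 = (7)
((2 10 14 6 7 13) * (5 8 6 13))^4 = (14)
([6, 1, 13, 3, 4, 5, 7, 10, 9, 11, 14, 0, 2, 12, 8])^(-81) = (0 11 9 8 14 10 7 6)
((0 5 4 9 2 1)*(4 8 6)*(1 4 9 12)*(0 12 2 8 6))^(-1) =((0 5 6 9 8)(1 12)(2 4))^(-1) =(0 8 9 6 5)(1 12)(2 4)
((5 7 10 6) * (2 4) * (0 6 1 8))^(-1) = ((0 6 5 7 10 1 8)(2 4))^(-1) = (0 8 1 10 7 5 6)(2 4)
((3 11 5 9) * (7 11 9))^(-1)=(3 9)(5 11 7)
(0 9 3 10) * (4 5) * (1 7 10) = (0 9 3 1 7 10)(4 5) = [9, 7, 2, 1, 5, 4, 6, 10, 8, 3, 0]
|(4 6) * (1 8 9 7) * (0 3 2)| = |(0 3 2)(1 8 9 7)(4 6)| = 12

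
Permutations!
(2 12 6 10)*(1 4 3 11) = (1 4 3 11)(2 12 6 10) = [0, 4, 12, 11, 3, 5, 10, 7, 8, 9, 2, 1, 6]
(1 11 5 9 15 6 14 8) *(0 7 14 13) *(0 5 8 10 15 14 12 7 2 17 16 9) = [2, 11, 17, 3, 4, 0, 13, 12, 1, 14, 15, 8, 7, 5, 10, 6, 9, 16] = (0 2 17 16 9 14 10 15 6 13 5)(1 11 8)(7 12)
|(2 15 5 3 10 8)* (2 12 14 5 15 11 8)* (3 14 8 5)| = |(15)(2 11 5 14 3 10)(8 12)| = 6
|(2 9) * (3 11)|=|(2 9)(3 11)|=2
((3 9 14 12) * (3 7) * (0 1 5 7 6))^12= ((0 1 5 7 3 9 14 12 6))^12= (0 7 14)(1 3 12)(5 9 6)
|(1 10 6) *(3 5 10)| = 5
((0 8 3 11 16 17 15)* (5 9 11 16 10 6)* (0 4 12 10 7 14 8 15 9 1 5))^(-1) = ((0 15 4 12 10 6)(1 5)(3 16 17 9 11 7 14 8))^(-1) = (0 6 10 12 4 15)(1 5)(3 8 14 7 11 9 17 16)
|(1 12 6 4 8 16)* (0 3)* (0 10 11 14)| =|(0 3 10 11 14)(1 12 6 4 8 16)| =30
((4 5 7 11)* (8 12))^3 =((4 5 7 11)(8 12))^3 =(4 11 7 5)(8 12)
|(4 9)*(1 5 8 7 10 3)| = |(1 5 8 7 10 3)(4 9)| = 6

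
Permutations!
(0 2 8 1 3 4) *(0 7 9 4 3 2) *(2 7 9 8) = (1 7 8)(4 9) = [0, 7, 2, 3, 9, 5, 6, 8, 1, 4]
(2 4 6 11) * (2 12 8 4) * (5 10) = (4 6 11 12 8)(5 10) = [0, 1, 2, 3, 6, 10, 11, 7, 4, 9, 5, 12, 8]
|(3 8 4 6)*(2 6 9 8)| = 3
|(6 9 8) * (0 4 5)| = 3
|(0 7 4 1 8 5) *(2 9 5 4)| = 15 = |(0 7 2 9 5)(1 8 4)|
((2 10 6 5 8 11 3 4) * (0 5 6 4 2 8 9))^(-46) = (0 9 5)(2 4 11)(3 10 8)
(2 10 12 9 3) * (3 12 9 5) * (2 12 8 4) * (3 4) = (2 10 9 8 3 12 5 4) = [0, 1, 10, 12, 2, 4, 6, 7, 3, 8, 9, 11, 5]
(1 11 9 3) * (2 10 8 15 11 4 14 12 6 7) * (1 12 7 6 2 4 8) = [0, 8, 10, 12, 14, 5, 6, 4, 15, 3, 1, 9, 2, 13, 7, 11] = (1 8 15 11 9 3 12 2 10)(4 14 7)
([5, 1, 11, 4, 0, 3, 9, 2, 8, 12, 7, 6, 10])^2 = [3, 1, 6, 0, 5, 4, 12, 11, 8, 10, 2, 9, 7]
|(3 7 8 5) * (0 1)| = 4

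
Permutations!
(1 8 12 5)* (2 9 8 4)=(1 4 2 9 8 12 5)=[0, 4, 9, 3, 2, 1, 6, 7, 12, 8, 10, 11, 5]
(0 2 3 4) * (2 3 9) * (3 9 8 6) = (0 9 2 8 6 3 4) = [9, 1, 8, 4, 0, 5, 3, 7, 6, 2]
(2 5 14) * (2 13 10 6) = (2 5 14 13 10 6) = [0, 1, 5, 3, 4, 14, 2, 7, 8, 9, 6, 11, 12, 10, 13]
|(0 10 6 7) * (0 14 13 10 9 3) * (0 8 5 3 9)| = |(3 8 5)(6 7 14 13 10)| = 15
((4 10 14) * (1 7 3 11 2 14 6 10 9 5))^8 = (1 5 9 4 14 2 11 3 7)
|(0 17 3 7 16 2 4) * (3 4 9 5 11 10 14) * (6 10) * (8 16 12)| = |(0 17 4)(2 9 5 11 6 10 14 3 7 12 8 16)| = 12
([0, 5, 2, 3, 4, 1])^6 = [0, 1, 2, 3, 4, 5]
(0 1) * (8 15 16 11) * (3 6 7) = (0 1)(3 6 7)(8 15 16 11) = [1, 0, 2, 6, 4, 5, 7, 3, 15, 9, 10, 8, 12, 13, 14, 16, 11]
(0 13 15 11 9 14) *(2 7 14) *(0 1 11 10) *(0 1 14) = [13, 11, 7, 3, 4, 5, 6, 0, 8, 2, 1, 9, 12, 15, 14, 10] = (0 13 15 10 1 11 9 2 7)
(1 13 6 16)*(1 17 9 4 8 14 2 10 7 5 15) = (1 13 6 16 17 9 4 8 14 2 10 7 5 15) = [0, 13, 10, 3, 8, 15, 16, 5, 14, 4, 7, 11, 12, 6, 2, 1, 17, 9]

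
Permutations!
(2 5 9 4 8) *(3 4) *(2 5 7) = (2 7)(3 4 8 5 9) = [0, 1, 7, 4, 8, 9, 6, 2, 5, 3]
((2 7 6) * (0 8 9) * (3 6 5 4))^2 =((0 8 9)(2 7 5 4 3 6))^2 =(0 9 8)(2 5 3)(4 6 7)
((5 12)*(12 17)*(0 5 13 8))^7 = ((0 5 17 12 13 8))^7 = (0 5 17 12 13 8)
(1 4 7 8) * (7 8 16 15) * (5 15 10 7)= [0, 4, 2, 3, 8, 15, 6, 16, 1, 9, 7, 11, 12, 13, 14, 5, 10]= (1 4 8)(5 15)(7 16 10)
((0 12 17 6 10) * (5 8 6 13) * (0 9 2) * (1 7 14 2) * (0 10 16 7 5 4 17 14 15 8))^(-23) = (0 12 14 2 10 9 1 5)(4 17 13)(6 7 8 16 15)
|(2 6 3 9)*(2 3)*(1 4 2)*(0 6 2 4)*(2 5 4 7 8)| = |(0 6 1)(2 5 4 7 8)(3 9)| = 30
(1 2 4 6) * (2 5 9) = (1 5 9 2 4 6) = [0, 5, 4, 3, 6, 9, 1, 7, 8, 2]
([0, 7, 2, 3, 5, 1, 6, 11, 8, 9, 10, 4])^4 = (1 5 4 11 7)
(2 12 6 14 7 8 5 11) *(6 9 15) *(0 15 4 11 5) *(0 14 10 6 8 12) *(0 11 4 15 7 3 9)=[7, 1, 11, 9, 4, 5, 10, 12, 14, 15, 6, 2, 0, 13, 3, 8]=(0 7 12)(2 11)(3 9 15 8 14)(6 10)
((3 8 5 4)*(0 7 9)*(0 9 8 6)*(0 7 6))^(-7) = (9)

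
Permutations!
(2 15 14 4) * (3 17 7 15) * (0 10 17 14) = (0 10 17 7 15)(2 3 14 4) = [10, 1, 3, 14, 2, 5, 6, 15, 8, 9, 17, 11, 12, 13, 4, 0, 16, 7]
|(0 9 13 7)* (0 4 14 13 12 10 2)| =|(0 9 12 10 2)(4 14 13 7)| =20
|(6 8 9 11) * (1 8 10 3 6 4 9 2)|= 3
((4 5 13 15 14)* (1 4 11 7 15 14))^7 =(1 15 7 11 14 13 5 4)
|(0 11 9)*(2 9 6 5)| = 6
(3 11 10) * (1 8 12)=[0, 8, 2, 11, 4, 5, 6, 7, 12, 9, 3, 10, 1]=(1 8 12)(3 11 10)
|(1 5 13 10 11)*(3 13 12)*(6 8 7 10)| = 10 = |(1 5 12 3 13 6 8 7 10 11)|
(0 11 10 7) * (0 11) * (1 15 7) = (1 15 7 11 10) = [0, 15, 2, 3, 4, 5, 6, 11, 8, 9, 1, 10, 12, 13, 14, 7]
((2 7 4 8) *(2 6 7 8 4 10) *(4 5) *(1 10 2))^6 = (10)(2 6)(7 8)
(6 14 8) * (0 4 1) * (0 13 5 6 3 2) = (0 4 1 13 5 6 14 8 3 2) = [4, 13, 0, 2, 1, 6, 14, 7, 3, 9, 10, 11, 12, 5, 8]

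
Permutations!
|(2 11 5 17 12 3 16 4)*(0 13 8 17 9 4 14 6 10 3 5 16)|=|(0 13 8 17 12 5 9 4 2 11 16 14 6 10 3)|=15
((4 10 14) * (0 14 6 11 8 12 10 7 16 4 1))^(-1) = ((0 14 1)(4 7 16)(6 11 8 12 10))^(-1) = (0 1 14)(4 16 7)(6 10 12 8 11)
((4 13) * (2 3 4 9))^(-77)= (2 13 3 9 4)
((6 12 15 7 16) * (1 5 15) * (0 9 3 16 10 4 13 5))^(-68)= ((0 9 3 16 6 12 1)(4 13 5 15 7 10))^(-68)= (0 3 6 1 9 16 12)(4 7 5)(10 15 13)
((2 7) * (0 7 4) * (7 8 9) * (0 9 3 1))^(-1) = (0 1 3 8)(2 7 9 4) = ((0 8 3 1)(2 4 9 7))^(-1)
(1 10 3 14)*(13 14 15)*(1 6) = (1 10 3 15 13 14 6) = [0, 10, 2, 15, 4, 5, 1, 7, 8, 9, 3, 11, 12, 14, 6, 13]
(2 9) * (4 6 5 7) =(2 9)(4 6 5 7) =[0, 1, 9, 3, 6, 7, 5, 4, 8, 2]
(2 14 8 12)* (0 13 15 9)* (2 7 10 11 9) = [13, 1, 14, 3, 4, 5, 6, 10, 12, 0, 11, 9, 7, 15, 8, 2] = (0 13 15 2 14 8 12 7 10 11 9)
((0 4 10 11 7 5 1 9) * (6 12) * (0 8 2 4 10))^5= ((0 10 11 7 5 1 9 8 2 4)(6 12))^5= (0 1)(2 7)(4 5)(6 12)(8 11)(9 10)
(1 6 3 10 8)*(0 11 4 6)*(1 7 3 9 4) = (0 11 1)(3 10 8 7)(4 6 9) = [11, 0, 2, 10, 6, 5, 9, 3, 7, 4, 8, 1]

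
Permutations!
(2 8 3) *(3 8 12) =(2 12 3) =[0, 1, 12, 2, 4, 5, 6, 7, 8, 9, 10, 11, 3]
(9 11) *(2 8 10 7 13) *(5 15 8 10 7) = (2 10 5 15 8 7 13)(9 11) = [0, 1, 10, 3, 4, 15, 6, 13, 7, 11, 5, 9, 12, 2, 14, 8]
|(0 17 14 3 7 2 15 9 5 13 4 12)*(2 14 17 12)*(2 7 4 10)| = |(17)(0 12)(2 15 9 5 13 10)(3 4 7 14)| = 12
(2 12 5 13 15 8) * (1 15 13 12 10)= (1 15 8 2 10)(5 12)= [0, 15, 10, 3, 4, 12, 6, 7, 2, 9, 1, 11, 5, 13, 14, 8]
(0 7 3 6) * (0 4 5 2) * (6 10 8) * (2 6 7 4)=[4, 1, 0, 10, 5, 6, 2, 3, 7, 9, 8]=(0 4 5 6 2)(3 10 8 7)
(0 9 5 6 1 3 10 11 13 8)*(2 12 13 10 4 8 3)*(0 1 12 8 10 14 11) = (0 9 5 6 12 13 3 4 10)(1 2 8)(11 14) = [9, 2, 8, 4, 10, 6, 12, 7, 1, 5, 0, 14, 13, 3, 11]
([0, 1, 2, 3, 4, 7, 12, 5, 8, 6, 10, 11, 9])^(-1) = [0, 1, 2, 3, 4, 7, 9, 5, 8, 12, 10, 11, 6]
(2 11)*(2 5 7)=[0, 1, 11, 3, 4, 7, 6, 2, 8, 9, 10, 5]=(2 11 5 7)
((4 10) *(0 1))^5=((0 1)(4 10))^5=(0 1)(4 10)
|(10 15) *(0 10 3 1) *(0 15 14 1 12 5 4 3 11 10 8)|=20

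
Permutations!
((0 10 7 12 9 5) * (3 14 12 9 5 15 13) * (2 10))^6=(0 13 2 3 10 14 7 12 9 5 15)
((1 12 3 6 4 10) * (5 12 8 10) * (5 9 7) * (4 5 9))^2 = (1 10 8)(3 5)(6 12) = ((1 8 10)(3 6 5 12)(7 9))^2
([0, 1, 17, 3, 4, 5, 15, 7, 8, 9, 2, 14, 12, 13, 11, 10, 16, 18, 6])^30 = [0, 1, 2, 3, 4, 5, 6, 7, 8, 9, 10, 11, 12, 13, 14, 15, 16, 17, 18]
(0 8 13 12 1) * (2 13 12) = (0 8 12 1)(2 13) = [8, 0, 13, 3, 4, 5, 6, 7, 12, 9, 10, 11, 1, 2]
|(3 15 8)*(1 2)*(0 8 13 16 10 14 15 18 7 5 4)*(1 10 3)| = |(0 8 1 2 10 14 15 13 16 3 18 7 5 4)| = 14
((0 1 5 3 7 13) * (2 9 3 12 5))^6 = (0 13 7 3 9 2 1)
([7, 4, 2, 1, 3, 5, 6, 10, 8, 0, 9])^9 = (0 7 10 9)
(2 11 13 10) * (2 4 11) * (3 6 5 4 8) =(3 6 5 4 11 13 10 8) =[0, 1, 2, 6, 11, 4, 5, 7, 3, 9, 8, 13, 12, 10]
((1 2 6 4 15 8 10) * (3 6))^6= (1 8 4 3)(2 10 15 6)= ((1 2 3 6 4 15 8 10))^6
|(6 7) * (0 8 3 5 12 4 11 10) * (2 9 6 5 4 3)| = 12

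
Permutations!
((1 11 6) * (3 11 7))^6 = ((1 7 3 11 6))^6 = (1 7 3 11 6)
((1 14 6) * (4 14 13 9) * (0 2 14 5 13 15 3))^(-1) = (0 3 15 1 6 14 2)(4 9 13 5)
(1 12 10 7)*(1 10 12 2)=(12)(1 2)(7 10)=[0, 2, 1, 3, 4, 5, 6, 10, 8, 9, 7, 11, 12]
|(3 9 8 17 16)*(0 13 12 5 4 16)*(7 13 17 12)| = |(0 17)(3 9 8 12 5 4 16)(7 13)| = 14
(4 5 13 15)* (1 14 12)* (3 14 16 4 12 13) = (1 16 4 5 3 14 13 15 12) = [0, 16, 2, 14, 5, 3, 6, 7, 8, 9, 10, 11, 1, 15, 13, 12, 4]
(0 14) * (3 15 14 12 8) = [12, 1, 2, 15, 4, 5, 6, 7, 3, 9, 10, 11, 8, 13, 0, 14] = (0 12 8 3 15 14)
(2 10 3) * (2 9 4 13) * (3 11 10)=[0, 1, 3, 9, 13, 5, 6, 7, 8, 4, 11, 10, 12, 2]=(2 3 9 4 13)(10 11)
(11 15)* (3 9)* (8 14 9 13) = (3 13 8 14 9)(11 15) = [0, 1, 2, 13, 4, 5, 6, 7, 14, 3, 10, 15, 12, 8, 9, 11]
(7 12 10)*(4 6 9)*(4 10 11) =[0, 1, 2, 3, 6, 5, 9, 12, 8, 10, 7, 4, 11] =(4 6 9 10 7 12 11)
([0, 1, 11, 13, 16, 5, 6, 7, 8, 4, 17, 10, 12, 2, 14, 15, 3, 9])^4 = [0, 1, 9, 10, 2, 5, 6, 7, 8, 13, 16, 4, 12, 17, 14, 15, 11, 3]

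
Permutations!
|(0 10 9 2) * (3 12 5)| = 12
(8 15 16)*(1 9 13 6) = (1 9 13 6)(8 15 16) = [0, 9, 2, 3, 4, 5, 1, 7, 15, 13, 10, 11, 12, 6, 14, 16, 8]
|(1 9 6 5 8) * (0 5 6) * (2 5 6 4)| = |(0 6 4 2 5 8 1 9)| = 8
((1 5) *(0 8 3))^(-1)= ((0 8 3)(1 5))^(-1)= (0 3 8)(1 5)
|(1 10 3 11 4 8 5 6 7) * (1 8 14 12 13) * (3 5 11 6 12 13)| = 12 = |(1 10 5 12 3 6 7 8 11 4 14 13)|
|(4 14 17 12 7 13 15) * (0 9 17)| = 9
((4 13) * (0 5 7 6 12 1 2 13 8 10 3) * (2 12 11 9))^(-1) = (0 3 10 8 4 13 2 9 11 6 7 5)(1 12)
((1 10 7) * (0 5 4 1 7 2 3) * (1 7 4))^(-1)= ((0 5 1 10 2 3)(4 7))^(-1)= (0 3 2 10 1 5)(4 7)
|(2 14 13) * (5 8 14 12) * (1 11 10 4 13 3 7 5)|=35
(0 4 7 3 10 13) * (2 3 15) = (0 4 7 15 2 3 10 13) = [4, 1, 3, 10, 7, 5, 6, 15, 8, 9, 13, 11, 12, 0, 14, 2]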